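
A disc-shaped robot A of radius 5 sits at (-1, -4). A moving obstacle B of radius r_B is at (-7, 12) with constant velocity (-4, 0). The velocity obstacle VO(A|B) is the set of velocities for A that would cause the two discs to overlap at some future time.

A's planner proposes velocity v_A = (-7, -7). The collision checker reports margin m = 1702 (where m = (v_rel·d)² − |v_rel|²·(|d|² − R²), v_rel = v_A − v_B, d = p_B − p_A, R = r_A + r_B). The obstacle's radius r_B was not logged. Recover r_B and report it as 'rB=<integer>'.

m = 1702
d = (-6, 16);  v_rel = (-3, -7),  |v_rel|² = 58
v_rel×d = (-3)·(16) − (-7)·(-6) = -90
since m = R²·58 − (-90)²:  R² = (8100 + 1702) / 58 = 169
R = √169 = 13  ⇒  r_B = 13 − 5 = 8

rB=8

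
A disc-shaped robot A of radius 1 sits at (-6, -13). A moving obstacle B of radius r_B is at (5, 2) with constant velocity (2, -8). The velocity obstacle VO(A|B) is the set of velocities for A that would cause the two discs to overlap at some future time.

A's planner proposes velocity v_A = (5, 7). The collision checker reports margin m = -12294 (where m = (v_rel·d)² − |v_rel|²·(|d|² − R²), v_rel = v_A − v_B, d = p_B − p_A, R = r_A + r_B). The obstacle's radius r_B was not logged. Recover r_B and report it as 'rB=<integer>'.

m = -12294
d = (11, 15);  v_rel = (3, 15),  |v_rel|² = 234
v_rel×d = (3)·(15) − (15)·(11) = -120
since m = R²·234 − (-120)²:  R² = (14400 + -12294) / 234 = 9
R = √9 = 3  ⇒  r_B = 3 − 1 = 2

rB=2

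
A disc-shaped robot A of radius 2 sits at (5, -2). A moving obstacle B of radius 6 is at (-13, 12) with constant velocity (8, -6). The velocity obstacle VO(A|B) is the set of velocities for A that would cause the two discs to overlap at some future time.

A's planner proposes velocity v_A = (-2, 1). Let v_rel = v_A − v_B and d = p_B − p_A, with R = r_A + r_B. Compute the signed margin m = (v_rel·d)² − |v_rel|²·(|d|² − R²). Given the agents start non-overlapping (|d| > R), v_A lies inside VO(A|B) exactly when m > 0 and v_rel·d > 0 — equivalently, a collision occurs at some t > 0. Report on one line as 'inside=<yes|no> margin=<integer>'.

d = (-18, 14),  |d|² = 520;  R = 2+6 = 8,  c = 520−8² = 456
v_rel = (-10, 7),  |v_rel|² = 149;  v_rel·d = (-10)·(-18) + (7)·(14) = 278
149·t² − 556·t + 456 = 0  ⇒  m = 278² − 149·456 = 9340
m = 9340 > 0,  v_rel·d = 278 > 0  ⇒  inside

inside=yes margin=9340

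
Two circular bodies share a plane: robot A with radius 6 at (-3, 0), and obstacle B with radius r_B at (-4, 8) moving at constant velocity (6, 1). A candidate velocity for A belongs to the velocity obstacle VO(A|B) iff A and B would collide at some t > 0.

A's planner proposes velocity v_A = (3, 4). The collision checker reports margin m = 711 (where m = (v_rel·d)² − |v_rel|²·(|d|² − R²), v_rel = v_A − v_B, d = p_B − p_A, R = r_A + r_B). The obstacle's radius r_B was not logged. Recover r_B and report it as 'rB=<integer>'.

m = 711
d = (-1, 8);  v_rel = (-3, 3),  |v_rel|² = 18
v_rel×d = (-3)·(8) − (3)·(-1) = -21
since m = R²·18 − (-21)²:  R² = (441 + 711) / 18 = 64
R = √64 = 8  ⇒  r_B = 8 − 6 = 2

rB=2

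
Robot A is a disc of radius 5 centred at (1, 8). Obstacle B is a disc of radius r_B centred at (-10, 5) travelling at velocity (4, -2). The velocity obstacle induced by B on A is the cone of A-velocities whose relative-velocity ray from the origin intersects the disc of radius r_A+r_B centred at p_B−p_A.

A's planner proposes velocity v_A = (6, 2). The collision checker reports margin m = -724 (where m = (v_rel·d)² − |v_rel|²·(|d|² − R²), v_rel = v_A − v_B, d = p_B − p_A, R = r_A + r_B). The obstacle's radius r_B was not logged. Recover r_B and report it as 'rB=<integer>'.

m = -724
d = (-11, -3);  v_rel = (2, 4),  |v_rel|² = 20
v_rel×d = (2)·(-3) − (4)·(-11) = 38
since m = R²·20 − 38²:  R² = (1444 + -724) / 20 = 36
R = √36 = 6  ⇒  r_B = 6 − 5 = 1

rB=1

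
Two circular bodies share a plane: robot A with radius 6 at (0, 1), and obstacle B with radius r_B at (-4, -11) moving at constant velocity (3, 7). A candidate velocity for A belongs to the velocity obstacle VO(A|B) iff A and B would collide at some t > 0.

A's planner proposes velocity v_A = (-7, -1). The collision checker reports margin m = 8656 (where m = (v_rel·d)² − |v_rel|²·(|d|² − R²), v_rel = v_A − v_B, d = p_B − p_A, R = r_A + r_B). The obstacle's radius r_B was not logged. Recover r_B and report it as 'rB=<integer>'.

m = 8656
d = (-4, -12);  v_rel = (-10, -8),  |v_rel|² = 164
v_rel×d = (-10)·(-12) − (-8)·(-4) = 88
since m = R²·164 − 88²:  R² = (7744 + 8656) / 164 = 100
R = √100 = 10  ⇒  r_B = 10 − 6 = 4

rB=4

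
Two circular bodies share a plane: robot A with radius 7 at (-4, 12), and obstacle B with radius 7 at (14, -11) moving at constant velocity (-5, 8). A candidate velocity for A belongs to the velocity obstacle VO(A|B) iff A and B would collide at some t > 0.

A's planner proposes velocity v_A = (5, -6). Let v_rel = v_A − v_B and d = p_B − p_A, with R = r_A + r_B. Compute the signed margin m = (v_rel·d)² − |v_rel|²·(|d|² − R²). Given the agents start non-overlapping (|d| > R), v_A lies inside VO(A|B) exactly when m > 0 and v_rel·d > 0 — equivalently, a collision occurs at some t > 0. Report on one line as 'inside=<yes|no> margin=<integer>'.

d = (18, -23),  |d|² = 853;  R = 7+7 = 14,  c = 853−14² = 657
v_rel = (10, -14),  |v_rel|² = 296;  v_rel·d = (10)·(18) + (-14)·(-23) = 502
296·t² − 1004·t + 657 = 0  ⇒  m = 502² − 296·657 = 57532
m = 57532 > 0,  v_rel·d = 502 > 0  ⇒  inside

inside=yes margin=57532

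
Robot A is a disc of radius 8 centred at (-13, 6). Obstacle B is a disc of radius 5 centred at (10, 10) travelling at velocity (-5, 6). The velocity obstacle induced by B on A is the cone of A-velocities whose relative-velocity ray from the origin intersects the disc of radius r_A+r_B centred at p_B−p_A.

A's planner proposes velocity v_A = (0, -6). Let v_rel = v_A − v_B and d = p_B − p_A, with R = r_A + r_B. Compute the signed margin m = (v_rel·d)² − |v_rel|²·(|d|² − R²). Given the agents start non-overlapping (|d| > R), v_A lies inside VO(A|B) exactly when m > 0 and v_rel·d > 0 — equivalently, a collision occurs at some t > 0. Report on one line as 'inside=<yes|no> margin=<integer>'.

d = (23, 4),  |d|² = 545;  R = 8+5 = 13,  c = 545−13² = 376
v_rel = (5, -12),  |v_rel|² = 169;  v_rel·d = (5)·(23) + (-12)·(4) = 67
169·t² − 134·t + 376 = 0  ⇒  m = 67² − 169·376 = -59055
m = -59055 < 0,  v_rel·d = 67 > 0  ⇒  outside

inside=no margin=-59055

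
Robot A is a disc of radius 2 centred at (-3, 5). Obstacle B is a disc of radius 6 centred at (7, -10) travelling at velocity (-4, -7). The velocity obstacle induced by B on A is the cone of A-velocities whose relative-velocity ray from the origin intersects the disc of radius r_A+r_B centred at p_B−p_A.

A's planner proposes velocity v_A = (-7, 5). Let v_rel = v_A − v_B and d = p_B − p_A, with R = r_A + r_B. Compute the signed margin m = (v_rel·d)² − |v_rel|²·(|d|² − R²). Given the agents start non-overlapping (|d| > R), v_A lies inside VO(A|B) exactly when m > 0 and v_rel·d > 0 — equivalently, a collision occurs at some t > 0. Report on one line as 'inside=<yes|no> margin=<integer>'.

d = (10, -15),  |d|² = 325;  R = 2+6 = 8,  c = 325−8² = 261
v_rel = (-3, 12),  |v_rel|² = 153;  v_rel·d = (-3)·(10) + (12)·(-15) = -210
153·t² + 420·t + 261 = 0  ⇒  m = (-210)² − 153·261 = 4167
m = 4167 > 0,  v_rel·d = -210 < 0  ⇒  outside

inside=no margin=4167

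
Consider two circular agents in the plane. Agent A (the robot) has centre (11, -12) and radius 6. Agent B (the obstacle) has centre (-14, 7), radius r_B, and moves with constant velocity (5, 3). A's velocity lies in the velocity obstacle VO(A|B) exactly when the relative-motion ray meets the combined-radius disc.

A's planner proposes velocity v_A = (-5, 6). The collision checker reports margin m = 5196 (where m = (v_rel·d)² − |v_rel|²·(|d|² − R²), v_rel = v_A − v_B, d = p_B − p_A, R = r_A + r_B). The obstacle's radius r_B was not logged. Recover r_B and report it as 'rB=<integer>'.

m = 5196
d = (-25, 19);  v_rel = (-10, 3),  |v_rel|² = 109
v_rel×d = (-10)·(19) − (3)·(-25) = -115
since m = R²·109 − (-115)²:  R² = (13225 + 5196) / 109 = 169
R = √169 = 13  ⇒  r_B = 13 − 6 = 7

rB=7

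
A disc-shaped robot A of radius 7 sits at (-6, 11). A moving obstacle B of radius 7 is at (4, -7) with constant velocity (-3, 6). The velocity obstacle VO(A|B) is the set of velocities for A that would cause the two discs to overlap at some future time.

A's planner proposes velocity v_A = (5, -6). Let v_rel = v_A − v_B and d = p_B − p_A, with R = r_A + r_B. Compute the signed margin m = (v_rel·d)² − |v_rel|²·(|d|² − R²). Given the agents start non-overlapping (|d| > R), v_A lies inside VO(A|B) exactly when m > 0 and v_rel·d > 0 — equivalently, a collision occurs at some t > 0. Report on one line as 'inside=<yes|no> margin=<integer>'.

d = (10, -18),  |d|² = 424;  R = 7+7 = 14,  c = 424−14² = 228
v_rel = (8, -12),  |v_rel|² = 208;  v_rel·d = (8)·(10) + (-12)·(-18) = 296
208·t² − 592·t + 228 = 0  ⇒  m = 296² − 208·228 = 40192
m = 40192 > 0,  v_rel·d = 296 > 0  ⇒  inside

inside=yes margin=40192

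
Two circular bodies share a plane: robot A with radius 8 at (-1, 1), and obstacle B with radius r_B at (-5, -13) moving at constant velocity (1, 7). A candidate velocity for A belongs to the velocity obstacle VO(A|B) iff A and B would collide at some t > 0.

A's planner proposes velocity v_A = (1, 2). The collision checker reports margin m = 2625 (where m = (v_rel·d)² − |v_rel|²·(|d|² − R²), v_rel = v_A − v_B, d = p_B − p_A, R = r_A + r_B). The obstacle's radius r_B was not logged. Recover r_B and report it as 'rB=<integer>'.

m = 2625
d = (-4, -14);  v_rel = (0, -5),  |v_rel|² = 25
v_rel×d = (0)·(-14) − (-5)·(-4) = -20
since m = R²·25 − (-20)²:  R² = (400 + 2625) / 25 = 121
R = √121 = 11  ⇒  r_B = 11 − 8 = 3

rB=3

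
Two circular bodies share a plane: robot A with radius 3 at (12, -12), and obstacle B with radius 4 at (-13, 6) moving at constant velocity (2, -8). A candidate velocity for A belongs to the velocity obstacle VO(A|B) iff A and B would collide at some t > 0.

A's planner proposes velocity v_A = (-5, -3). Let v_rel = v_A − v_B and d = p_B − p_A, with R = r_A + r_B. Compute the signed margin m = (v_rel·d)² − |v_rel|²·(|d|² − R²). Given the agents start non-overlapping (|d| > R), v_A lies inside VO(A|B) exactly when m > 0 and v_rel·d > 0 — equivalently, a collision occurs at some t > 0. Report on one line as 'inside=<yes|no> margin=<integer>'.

d = (-25, 18),  |d|² = 949;  R = 3+4 = 7,  c = 949−7² = 900
v_rel = (-7, 5),  |v_rel|² = 74;  v_rel·d = (-7)·(-25) + (5)·(18) = 265
74·t² − 530·t + 900 = 0  ⇒  m = 265² − 74·900 = 3625
m = 3625 > 0,  v_rel·d = 265 > 0  ⇒  inside

inside=yes margin=3625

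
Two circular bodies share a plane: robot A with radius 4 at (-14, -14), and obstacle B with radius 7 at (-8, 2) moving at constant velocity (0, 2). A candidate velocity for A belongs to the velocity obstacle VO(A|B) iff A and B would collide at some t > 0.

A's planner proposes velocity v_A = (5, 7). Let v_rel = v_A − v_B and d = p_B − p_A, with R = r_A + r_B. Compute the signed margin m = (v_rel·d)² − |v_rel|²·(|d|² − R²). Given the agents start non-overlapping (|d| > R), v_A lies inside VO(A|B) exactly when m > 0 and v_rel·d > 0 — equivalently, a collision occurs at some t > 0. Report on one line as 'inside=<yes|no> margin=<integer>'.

d = (6, 16),  |d|² = 292;  R = 4+7 = 11,  c = 292−11² = 171
v_rel = (5, 5),  |v_rel|² = 50;  v_rel·d = (5)·(6) + (5)·(16) = 110
50·t² − 220·t + 171 = 0  ⇒  m = 110² − 50·171 = 3550
m = 3550 > 0,  v_rel·d = 110 > 0  ⇒  inside

inside=yes margin=3550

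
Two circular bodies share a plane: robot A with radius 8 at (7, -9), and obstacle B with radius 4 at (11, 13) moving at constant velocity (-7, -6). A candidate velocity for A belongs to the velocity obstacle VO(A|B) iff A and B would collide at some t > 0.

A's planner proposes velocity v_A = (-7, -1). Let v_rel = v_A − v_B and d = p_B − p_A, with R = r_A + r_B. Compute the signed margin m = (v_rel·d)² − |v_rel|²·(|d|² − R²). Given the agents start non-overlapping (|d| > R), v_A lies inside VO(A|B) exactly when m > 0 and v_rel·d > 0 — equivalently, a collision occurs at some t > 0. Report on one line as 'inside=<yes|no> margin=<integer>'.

d = (4, 22),  |d|² = 500;  R = 8+4 = 12,  c = 500−12² = 356
v_rel = (0, 5),  |v_rel|² = 25;  v_rel·d = (0)·(4) + (5)·(22) = 110
25·t² − 220·t + 356 = 0  ⇒  m = 110² − 25·356 = 3200
m = 3200 > 0,  v_rel·d = 110 > 0  ⇒  inside

inside=yes margin=3200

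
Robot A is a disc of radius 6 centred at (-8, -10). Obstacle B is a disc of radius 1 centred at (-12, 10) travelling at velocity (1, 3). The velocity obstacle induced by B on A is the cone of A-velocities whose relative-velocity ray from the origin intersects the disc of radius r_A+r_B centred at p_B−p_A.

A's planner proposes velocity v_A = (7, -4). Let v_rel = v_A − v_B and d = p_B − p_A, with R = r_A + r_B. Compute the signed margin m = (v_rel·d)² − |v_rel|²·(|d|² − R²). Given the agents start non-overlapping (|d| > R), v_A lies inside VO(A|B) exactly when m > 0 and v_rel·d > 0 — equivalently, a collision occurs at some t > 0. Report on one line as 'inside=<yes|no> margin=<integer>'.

d = (-4, 20),  |d|² = 416;  R = 6+1 = 7,  c = 416−7² = 367
v_rel = (6, -7),  |v_rel|² = 85;  v_rel·d = (6)·(-4) + (-7)·(20) = -164
85·t² + 328·t + 367 = 0  ⇒  m = (-164)² − 85·367 = -4299
m = -4299 < 0,  v_rel·d = -164 < 0  ⇒  outside

inside=no margin=-4299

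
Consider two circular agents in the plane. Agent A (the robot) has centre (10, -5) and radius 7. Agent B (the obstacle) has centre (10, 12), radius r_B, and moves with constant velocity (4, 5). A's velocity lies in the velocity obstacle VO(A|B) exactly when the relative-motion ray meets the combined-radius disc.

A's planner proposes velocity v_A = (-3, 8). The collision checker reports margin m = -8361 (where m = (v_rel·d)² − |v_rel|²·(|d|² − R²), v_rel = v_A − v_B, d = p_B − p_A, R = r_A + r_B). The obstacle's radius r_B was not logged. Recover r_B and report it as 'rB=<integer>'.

m = -8361
d = (0, 17);  v_rel = (-7, 3),  |v_rel|² = 58
v_rel×d = (-7)·(17) − (3)·(0) = -119
since m = R²·58 − (-119)²:  R² = (14161 + -8361) / 58 = 100
R = √100 = 10  ⇒  r_B = 10 − 7 = 3

rB=3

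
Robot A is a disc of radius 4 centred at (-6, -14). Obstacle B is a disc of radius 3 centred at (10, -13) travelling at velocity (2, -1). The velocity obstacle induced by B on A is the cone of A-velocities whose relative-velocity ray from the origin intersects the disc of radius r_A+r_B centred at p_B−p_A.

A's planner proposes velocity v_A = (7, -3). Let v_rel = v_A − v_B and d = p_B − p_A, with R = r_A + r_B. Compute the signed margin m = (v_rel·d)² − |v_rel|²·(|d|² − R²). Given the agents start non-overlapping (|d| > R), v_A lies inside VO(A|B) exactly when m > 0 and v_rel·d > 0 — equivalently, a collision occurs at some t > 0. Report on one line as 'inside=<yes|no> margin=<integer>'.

d = (16, 1),  |d|² = 257;  R = 4+3 = 7,  c = 257−7² = 208
v_rel = (5, -2),  |v_rel|² = 29;  v_rel·d = (5)·(16) + (-2)·(1) = 78
29·t² − 156·t + 208 = 0  ⇒  m = 78² − 29·208 = 52
m = 52 > 0,  v_rel·d = 78 > 0  ⇒  inside

inside=yes margin=52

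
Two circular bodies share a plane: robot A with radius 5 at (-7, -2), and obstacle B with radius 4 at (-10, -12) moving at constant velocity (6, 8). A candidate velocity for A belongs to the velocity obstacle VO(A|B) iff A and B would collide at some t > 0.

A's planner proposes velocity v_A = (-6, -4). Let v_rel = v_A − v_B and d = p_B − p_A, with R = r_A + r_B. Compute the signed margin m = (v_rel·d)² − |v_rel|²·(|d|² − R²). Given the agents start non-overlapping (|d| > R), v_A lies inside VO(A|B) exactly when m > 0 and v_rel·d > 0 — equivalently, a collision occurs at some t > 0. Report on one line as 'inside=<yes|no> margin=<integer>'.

d = (-3, -10),  |d|² = 109;  R = 5+4 = 9,  c = 109−9² = 28
v_rel = (-12, -12),  |v_rel|² = 288;  v_rel·d = (-12)·(-3) + (-12)·(-10) = 156
288·t² − 312·t + 28 = 0  ⇒  m = 156² − 288·28 = 16272
m = 16272 > 0,  v_rel·d = 156 > 0  ⇒  inside

inside=yes margin=16272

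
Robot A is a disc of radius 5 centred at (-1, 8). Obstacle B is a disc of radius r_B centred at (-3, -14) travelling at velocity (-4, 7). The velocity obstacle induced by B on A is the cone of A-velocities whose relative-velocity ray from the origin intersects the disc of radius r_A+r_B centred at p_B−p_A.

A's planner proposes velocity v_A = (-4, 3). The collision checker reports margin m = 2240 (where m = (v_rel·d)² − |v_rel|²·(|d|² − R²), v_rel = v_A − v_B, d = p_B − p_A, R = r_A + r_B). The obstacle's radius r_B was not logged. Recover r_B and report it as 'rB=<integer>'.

m = 2240
d = (-2, -22);  v_rel = (0, -4),  |v_rel|² = 16
v_rel×d = (0)·(-22) − (-4)·(-2) = -8
since m = R²·16 − (-8)²:  R² = (64 + 2240) / 16 = 144
R = √144 = 12  ⇒  r_B = 12 − 5 = 7

rB=7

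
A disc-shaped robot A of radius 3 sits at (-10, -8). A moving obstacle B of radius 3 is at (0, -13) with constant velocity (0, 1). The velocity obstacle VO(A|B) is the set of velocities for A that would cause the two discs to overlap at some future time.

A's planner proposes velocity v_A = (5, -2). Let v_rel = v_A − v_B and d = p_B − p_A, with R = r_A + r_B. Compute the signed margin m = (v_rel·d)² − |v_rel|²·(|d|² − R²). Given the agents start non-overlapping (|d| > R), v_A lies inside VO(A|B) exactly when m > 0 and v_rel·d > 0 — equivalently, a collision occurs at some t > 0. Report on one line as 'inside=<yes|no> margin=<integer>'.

d = (10, -5),  |d|² = 125;  R = 3+3 = 6,  c = 125−6² = 89
v_rel = (5, -3),  |v_rel|² = 34;  v_rel·d = (5)·(10) + (-3)·(-5) = 65
34·t² − 130·t + 89 = 0  ⇒  m = 65² − 34·89 = 1199
m = 1199 > 0,  v_rel·d = 65 > 0  ⇒  inside

inside=yes margin=1199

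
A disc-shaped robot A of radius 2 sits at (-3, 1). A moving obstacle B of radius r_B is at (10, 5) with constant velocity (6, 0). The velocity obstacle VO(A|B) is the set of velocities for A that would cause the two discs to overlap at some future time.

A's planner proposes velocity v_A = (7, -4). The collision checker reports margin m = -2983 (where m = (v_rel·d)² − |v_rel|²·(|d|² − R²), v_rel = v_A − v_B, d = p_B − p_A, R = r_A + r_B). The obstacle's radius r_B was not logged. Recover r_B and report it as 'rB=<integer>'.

m = -2983
d = (13, 4);  v_rel = (1, -4),  |v_rel|² = 17
v_rel×d = (1)·(4) − (-4)·(13) = 56
since m = R²·17 − 56²:  R² = (3136 + -2983) / 17 = 9
R = √9 = 3  ⇒  r_B = 3 − 2 = 1

rB=1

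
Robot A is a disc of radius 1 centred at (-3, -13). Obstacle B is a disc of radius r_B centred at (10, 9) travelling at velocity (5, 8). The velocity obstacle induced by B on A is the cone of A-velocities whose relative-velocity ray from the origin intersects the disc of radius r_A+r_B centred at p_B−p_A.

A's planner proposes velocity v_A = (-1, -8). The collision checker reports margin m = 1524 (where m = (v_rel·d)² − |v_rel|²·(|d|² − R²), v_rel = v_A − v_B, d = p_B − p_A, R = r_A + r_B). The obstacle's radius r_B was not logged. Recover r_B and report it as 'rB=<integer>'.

m = 1524
d = (13, 22);  v_rel = (-6, -16),  |v_rel|² = 292
v_rel×d = (-6)·(22) − (-16)·(13) = 76
since m = R²·292 − 76²:  R² = (5776 + 1524) / 292 = 25
R = √25 = 5  ⇒  r_B = 5 − 1 = 4

rB=4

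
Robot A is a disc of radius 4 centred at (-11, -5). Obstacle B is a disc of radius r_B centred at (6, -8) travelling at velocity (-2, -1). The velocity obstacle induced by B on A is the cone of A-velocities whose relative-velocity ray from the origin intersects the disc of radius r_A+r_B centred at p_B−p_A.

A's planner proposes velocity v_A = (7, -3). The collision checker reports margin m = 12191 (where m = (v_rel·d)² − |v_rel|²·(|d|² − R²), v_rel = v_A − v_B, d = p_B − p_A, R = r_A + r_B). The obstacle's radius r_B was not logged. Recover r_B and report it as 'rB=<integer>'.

m = 12191
d = (17, -3);  v_rel = (9, -2),  |v_rel|² = 85
v_rel×d = (9)·(-3) − (-2)·(17) = 7
since m = R²·85 − 7²:  R² = (49 + 12191) / 85 = 144
R = √144 = 12  ⇒  r_B = 12 − 4 = 8

rB=8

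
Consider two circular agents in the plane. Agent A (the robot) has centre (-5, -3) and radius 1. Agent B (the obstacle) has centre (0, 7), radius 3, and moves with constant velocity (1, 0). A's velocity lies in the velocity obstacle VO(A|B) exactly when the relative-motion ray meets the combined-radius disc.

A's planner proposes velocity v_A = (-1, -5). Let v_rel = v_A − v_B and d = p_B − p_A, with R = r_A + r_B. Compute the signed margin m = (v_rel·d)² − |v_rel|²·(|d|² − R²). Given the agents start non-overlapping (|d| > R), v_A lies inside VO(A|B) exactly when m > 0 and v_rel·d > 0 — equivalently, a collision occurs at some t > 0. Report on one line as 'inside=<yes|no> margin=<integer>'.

d = (5, 10),  |d|² = 125;  R = 1+3 = 4,  c = 125−4² = 109
v_rel = (-2, -5),  |v_rel|² = 29;  v_rel·d = (-2)·(5) + (-5)·(10) = -60
29·t² + 120·t + 109 = 0  ⇒  m = (-60)² − 29·109 = 439
m = 439 > 0,  v_rel·d = -60 < 0  ⇒  outside

inside=no margin=439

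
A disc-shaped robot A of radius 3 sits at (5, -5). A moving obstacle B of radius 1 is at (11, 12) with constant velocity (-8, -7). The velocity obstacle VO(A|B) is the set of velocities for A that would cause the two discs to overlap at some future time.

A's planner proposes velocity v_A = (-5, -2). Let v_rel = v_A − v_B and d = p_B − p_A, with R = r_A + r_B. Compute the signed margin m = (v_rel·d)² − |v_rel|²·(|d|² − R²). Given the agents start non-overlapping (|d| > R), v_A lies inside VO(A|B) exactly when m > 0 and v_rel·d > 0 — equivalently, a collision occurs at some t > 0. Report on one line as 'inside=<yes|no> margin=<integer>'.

d = (6, 17),  |d|² = 325;  R = 3+1 = 4,  c = 325−4² = 309
v_rel = (3, 5),  |v_rel|² = 34;  v_rel·d = (3)·(6) + (5)·(17) = 103
34·t² − 206·t + 309 = 0  ⇒  m = 103² − 34·309 = 103
m = 103 > 0,  v_rel·d = 103 > 0  ⇒  inside

inside=yes margin=103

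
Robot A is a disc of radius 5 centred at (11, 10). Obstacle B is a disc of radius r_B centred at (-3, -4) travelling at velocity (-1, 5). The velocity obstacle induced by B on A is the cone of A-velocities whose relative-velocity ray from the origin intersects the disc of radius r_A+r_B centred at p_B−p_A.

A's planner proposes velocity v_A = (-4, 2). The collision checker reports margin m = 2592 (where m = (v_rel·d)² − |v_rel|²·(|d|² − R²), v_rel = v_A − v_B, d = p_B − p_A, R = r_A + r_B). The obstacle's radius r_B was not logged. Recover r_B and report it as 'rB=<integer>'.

m = 2592
d = (-14, -14);  v_rel = (-3, -3),  |v_rel|² = 18
v_rel×d = (-3)·(-14) − (-3)·(-14) = 0
since m = R²·18 − 0²:  R² = (0 + 2592) / 18 = 144
R = √144 = 12  ⇒  r_B = 12 − 5 = 7

rB=7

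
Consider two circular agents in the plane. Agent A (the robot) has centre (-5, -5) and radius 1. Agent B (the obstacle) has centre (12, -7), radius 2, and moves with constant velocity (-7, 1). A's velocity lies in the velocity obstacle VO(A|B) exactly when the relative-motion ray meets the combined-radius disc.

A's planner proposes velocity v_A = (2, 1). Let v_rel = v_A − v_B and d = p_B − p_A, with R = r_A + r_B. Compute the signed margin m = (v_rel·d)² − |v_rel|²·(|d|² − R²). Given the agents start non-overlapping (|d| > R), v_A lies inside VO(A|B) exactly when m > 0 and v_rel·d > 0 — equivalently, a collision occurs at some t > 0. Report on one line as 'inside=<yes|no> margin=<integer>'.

d = (17, -2),  |d|² = 293;  R = 1+2 = 3,  c = 293−3² = 284
v_rel = (9, 0),  |v_rel|² = 81;  v_rel·d = (9)·(17) + (0)·(-2) = 153
81·t² − 306·t + 284 = 0  ⇒  m = 153² − 81·284 = 405
m = 405 > 0,  v_rel·d = 153 > 0  ⇒  inside

inside=yes margin=405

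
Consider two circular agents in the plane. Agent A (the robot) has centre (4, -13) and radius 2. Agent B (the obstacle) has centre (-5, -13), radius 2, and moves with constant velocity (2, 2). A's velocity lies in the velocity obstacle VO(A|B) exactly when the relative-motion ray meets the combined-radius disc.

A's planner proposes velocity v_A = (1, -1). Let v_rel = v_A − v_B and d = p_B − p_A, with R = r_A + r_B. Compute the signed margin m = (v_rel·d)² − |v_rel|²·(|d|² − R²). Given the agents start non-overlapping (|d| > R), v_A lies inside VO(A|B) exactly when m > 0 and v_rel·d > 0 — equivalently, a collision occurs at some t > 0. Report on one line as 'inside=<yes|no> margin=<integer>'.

d = (-9, 0),  |d|² = 81;  R = 2+2 = 4,  c = 81−4² = 65
v_rel = (-1, -3),  |v_rel|² = 10;  v_rel·d = (-1)·(-9) + (-3)·(0) = 9
10·t² − 18·t + 65 = 0  ⇒  m = 9² − 10·65 = -569
m = -569 < 0,  v_rel·d = 9 > 0  ⇒  outside

inside=no margin=-569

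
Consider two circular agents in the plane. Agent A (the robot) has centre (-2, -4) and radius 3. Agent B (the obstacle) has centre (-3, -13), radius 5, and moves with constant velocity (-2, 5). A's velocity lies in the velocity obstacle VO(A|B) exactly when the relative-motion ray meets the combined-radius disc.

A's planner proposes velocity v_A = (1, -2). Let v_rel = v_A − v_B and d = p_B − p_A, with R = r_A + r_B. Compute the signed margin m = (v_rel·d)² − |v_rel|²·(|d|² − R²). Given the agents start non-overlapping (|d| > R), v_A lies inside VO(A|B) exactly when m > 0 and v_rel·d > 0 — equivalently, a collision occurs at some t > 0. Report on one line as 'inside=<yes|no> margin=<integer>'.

d = (-1, -9),  |d|² = 82;  R = 3+5 = 8,  c = 82−8² = 18
v_rel = (3, -7),  |v_rel|² = 58;  v_rel·d = (3)·(-1) + (-7)·(-9) = 60
58·t² − 120·t + 18 = 0  ⇒  m = 60² − 58·18 = 2556
m = 2556 > 0,  v_rel·d = 60 > 0  ⇒  inside

inside=yes margin=2556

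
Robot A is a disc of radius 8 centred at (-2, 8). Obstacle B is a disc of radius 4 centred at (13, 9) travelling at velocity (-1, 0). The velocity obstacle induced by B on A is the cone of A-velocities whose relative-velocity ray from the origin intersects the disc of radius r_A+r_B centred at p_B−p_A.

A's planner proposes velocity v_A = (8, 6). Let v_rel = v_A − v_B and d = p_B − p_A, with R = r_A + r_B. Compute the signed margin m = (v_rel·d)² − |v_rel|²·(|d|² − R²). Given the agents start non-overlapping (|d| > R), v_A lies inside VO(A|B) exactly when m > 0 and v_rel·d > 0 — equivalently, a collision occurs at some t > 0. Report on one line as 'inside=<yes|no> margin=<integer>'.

d = (15, 1),  |d|² = 226;  R = 8+4 = 12,  c = 226−12² = 82
v_rel = (9, 6),  |v_rel|² = 117;  v_rel·d = (9)·(15) + (6)·(1) = 141
117·t² − 282·t + 82 = 0  ⇒  m = 141² − 117·82 = 10287
m = 10287 > 0,  v_rel·d = 141 > 0  ⇒  inside

inside=yes margin=10287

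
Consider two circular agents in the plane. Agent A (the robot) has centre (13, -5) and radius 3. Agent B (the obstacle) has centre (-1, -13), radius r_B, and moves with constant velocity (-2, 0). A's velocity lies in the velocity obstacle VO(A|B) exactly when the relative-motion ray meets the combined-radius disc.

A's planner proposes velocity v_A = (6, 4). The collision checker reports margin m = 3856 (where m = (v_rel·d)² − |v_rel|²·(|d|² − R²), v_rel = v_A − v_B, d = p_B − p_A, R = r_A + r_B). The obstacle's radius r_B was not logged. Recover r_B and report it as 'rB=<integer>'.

m = 3856
d = (-14, -8);  v_rel = (8, 4),  |v_rel|² = 80
v_rel×d = (8)·(-8) − (4)·(-14) = -8
since m = R²·80 − (-8)²:  R² = (64 + 3856) / 80 = 49
R = √49 = 7  ⇒  r_B = 7 − 3 = 4

rB=4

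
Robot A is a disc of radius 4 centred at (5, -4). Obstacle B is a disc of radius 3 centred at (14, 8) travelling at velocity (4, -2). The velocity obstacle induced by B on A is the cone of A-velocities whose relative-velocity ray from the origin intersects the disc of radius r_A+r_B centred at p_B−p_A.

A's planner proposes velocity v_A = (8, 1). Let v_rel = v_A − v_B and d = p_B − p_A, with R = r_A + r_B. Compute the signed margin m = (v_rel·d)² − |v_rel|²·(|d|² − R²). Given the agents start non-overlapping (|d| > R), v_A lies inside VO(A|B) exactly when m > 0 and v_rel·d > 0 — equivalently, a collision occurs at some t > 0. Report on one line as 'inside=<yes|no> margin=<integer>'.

d = (9, 12),  |d|² = 225;  R = 4+3 = 7,  c = 225−7² = 176
v_rel = (4, 3),  |v_rel|² = 25;  v_rel·d = (4)·(9) + (3)·(12) = 72
25·t² − 144·t + 176 = 0  ⇒  m = 72² − 25·176 = 784
m = 784 > 0,  v_rel·d = 72 > 0  ⇒  inside

inside=yes margin=784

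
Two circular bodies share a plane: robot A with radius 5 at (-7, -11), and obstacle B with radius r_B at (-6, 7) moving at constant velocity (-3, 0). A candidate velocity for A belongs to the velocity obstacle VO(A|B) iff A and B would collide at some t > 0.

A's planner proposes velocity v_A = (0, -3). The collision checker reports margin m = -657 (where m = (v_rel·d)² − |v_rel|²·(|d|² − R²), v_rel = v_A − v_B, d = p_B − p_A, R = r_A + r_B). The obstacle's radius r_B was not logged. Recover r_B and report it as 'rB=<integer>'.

m = -657
d = (1, 18);  v_rel = (3, -3),  |v_rel|² = 18
v_rel×d = (3)·(18) − (-3)·(1) = 57
since m = R²·18 − 57²:  R² = (3249 + -657) / 18 = 144
R = √144 = 12  ⇒  r_B = 12 − 5 = 7

rB=7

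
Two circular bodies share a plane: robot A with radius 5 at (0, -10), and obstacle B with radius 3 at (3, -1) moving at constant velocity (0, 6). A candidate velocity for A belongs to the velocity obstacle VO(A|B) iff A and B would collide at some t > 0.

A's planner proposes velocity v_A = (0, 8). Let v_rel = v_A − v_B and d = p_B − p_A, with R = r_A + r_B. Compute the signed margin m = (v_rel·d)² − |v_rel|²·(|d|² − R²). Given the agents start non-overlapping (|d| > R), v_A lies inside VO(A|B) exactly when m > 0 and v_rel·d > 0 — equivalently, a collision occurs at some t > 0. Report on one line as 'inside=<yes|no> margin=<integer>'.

d = (3, 9),  |d|² = 90;  R = 5+3 = 8,  c = 90−8² = 26
v_rel = (0, 2),  |v_rel|² = 4;  v_rel·d = (0)·(3) + (2)·(9) = 18
4·t² − 36·t + 26 = 0  ⇒  m = 18² − 4·26 = 220
m = 220 > 0,  v_rel·d = 18 > 0  ⇒  inside

inside=yes margin=220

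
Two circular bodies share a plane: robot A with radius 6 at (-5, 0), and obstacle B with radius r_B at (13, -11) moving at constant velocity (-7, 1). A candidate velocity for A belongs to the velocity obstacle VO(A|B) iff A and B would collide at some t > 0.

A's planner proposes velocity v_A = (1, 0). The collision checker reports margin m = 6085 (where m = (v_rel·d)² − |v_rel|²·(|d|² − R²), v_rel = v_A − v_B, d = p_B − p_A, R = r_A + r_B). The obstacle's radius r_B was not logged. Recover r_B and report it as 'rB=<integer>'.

m = 6085
d = (18, -11);  v_rel = (8, -1),  |v_rel|² = 65
v_rel×d = (8)·(-11) − (-1)·(18) = -70
since m = R²·65 − (-70)²:  R² = (4900 + 6085) / 65 = 169
R = √169 = 13  ⇒  r_B = 13 − 6 = 7

rB=7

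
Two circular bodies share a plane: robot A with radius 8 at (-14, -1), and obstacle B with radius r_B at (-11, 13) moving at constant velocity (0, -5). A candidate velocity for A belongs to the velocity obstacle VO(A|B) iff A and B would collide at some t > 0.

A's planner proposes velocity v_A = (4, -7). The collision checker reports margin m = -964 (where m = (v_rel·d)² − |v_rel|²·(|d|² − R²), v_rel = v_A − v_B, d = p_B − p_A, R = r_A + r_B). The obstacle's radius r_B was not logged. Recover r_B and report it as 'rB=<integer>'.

m = -964
d = (3, 14);  v_rel = (4, -2),  |v_rel|² = 20
v_rel×d = (4)·(14) − (-2)·(3) = 62
since m = R²·20 − 62²:  R² = (3844 + -964) / 20 = 144
R = √144 = 12  ⇒  r_B = 12 − 8 = 4

rB=4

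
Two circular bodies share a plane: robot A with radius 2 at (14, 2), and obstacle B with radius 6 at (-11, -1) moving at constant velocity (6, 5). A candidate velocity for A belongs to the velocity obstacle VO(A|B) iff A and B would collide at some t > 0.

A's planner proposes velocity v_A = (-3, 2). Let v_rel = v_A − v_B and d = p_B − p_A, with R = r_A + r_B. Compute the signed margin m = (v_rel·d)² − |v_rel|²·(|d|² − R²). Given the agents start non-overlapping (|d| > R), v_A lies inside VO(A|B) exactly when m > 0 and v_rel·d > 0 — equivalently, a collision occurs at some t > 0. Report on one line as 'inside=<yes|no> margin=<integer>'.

d = (-25, -3),  |d|² = 634;  R = 2+6 = 8,  c = 634−8² = 570
v_rel = (-9, -3),  |v_rel|² = 90;  v_rel·d = (-9)·(-25) + (-3)·(-3) = 234
90·t² − 468·t + 570 = 0  ⇒  m = 234² − 90·570 = 3456
m = 3456 > 0,  v_rel·d = 234 > 0  ⇒  inside

inside=yes margin=3456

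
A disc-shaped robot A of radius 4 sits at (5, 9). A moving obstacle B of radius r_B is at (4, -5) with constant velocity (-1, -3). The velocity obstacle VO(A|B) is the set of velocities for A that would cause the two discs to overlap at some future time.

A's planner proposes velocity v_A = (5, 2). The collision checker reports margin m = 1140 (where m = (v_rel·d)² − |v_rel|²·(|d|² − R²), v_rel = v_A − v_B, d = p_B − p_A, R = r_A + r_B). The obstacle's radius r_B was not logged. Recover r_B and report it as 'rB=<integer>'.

m = 1140
d = (-1, -14);  v_rel = (6, 5),  |v_rel|² = 61
v_rel×d = (6)·(-14) − (5)·(-1) = -79
since m = R²·61 − (-79)²:  R² = (6241 + 1140) / 61 = 121
R = √121 = 11  ⇒  r_B = 11 − 4 = 7

rB=7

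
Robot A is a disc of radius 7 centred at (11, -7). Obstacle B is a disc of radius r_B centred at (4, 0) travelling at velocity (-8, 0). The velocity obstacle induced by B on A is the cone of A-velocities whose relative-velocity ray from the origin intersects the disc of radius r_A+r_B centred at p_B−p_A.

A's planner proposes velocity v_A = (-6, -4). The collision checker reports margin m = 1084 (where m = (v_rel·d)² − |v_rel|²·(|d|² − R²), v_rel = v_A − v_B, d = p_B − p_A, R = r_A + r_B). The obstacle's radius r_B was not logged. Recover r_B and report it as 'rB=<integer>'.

m = 1084
d = (-7, 7);  v_rel = (2, -4),  |v_rel|² = 20
v_rel×d = (2)·(7) − (-4)·(-7) = -14
since m = R²·20 − (-14)²:  R² = (196 + 1084) / 20 = 64
R = √64 = 8  ⇒  r_B = 8 − 7 = 1

rB=1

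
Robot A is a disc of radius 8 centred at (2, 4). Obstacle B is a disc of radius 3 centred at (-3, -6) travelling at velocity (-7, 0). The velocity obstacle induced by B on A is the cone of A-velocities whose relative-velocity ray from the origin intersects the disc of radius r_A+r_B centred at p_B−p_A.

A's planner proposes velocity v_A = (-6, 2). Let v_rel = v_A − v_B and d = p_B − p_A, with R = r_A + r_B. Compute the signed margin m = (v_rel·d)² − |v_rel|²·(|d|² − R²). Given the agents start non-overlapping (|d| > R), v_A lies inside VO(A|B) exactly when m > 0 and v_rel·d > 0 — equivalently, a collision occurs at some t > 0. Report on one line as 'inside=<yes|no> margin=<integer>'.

d = (-5, -10),  |d|² = 125;  R = 8+3 = 11,  c = 125−11² = 4
v_rel = (1, 2),  |v_rel|² = 5;  v_rel·d = (1)·(-5) + (2)·(-10) = -25
5·t² + 50·t + 4 = 0  ⇒  m = (-25)² − 5·4 = 605
m = 605 > 0,  v_rel·d = -25 < 0  ⇒  outside

inside=no margin=605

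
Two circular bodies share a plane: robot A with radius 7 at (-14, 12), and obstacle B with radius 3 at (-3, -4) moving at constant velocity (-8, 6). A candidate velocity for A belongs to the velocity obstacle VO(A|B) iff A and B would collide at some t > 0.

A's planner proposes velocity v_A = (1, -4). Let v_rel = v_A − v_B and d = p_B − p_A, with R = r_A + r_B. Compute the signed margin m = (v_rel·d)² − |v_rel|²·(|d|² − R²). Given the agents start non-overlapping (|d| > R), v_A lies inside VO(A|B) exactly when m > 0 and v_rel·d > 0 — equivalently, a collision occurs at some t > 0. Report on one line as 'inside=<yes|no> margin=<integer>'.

d = (11, -16),  |d|² = 377;  R = 7+3 = 10,  c = 377−10² = 277
v_rel = (9, -10),  |v_rel|² = 181;  v_rel·d = (9)·(11) + (-10)·(-16) = 259
181·t² − 518·t + 277 = 0  ⇒  m = 259² − 181·277 = 16944
m = 16944 > 0,  v_rel·d = 259 > 0  ⇒  inside

inside=yes margin=16944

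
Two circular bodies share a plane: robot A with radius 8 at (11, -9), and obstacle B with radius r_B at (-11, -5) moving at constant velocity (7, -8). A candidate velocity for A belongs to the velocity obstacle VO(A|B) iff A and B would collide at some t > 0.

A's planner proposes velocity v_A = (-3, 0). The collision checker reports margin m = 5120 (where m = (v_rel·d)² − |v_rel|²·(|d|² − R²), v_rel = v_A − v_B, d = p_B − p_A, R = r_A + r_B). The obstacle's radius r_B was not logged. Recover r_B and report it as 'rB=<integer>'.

m = 5120
d = (-22, 4);  v_rel = (-10, 8),  |v_rel|² = 164
v_rel×d = (-10)·(4) − (8)·(-22) = 136
since m = R²·164 − 136²:  R² = (18496 + 5120) / 164 = 144
R = √144 = 12  ⇒  r_B = 12 − 8 = 4

rB=4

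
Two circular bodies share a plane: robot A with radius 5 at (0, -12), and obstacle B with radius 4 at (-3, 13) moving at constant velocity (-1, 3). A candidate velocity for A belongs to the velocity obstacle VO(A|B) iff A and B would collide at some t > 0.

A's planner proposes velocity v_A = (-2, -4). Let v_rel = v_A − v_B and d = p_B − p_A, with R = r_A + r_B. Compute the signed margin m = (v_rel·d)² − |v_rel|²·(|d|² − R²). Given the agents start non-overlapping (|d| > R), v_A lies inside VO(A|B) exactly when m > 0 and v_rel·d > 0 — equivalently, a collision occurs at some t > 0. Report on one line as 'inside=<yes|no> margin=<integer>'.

d = (-3, 25),  |d|² = 634;  R = 5+4 = 9,  c = 634−9² = 553
v_rel = (-1, -7),  |v_rel|² = 50;  v_rel·d = (-1)·(-3) + (-7)·(25) = -172
50·t² + 344·t + 553 = 0  ⇒  m = (-172)² − 50·553 = 1934
m = 1934 > 0,  v_rel·d = -172 < 0  ⇒  outside

inside=no margin=1934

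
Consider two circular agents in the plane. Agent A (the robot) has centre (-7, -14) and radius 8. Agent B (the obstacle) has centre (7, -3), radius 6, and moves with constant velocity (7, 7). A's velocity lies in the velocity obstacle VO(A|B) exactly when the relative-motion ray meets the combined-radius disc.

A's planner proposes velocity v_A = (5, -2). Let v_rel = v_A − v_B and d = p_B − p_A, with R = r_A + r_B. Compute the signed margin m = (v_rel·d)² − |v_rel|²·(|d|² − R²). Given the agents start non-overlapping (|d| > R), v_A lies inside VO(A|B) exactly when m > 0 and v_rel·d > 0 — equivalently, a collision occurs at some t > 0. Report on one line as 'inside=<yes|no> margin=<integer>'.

d = (14, 11),  |d|² = 317;  R = 8+6 = 14,  c = 317−14² = 121
v_rel = (-2, -9),  |v_rel|² = 85;  v_rel·d = (-2)·(14) + (-9)·(11) = -127
85·t² + 254·t + 121 = 0  ⇒  m = (-127)² − 85·121 = 5844
m = 5844 > 0,  v_rel·d = -127 < 0  ⇒  outside

inside=no margin=5844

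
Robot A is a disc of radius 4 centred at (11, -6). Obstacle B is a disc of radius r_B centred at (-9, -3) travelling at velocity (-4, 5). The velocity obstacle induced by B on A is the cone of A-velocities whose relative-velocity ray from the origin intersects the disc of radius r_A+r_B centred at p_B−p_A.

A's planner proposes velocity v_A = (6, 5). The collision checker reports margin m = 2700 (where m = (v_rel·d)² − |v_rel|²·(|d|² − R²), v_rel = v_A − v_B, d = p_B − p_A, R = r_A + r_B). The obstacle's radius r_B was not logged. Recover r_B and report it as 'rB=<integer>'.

m = 2700
d = (-20, 3);  v_rel = (10, 0),  |v_rel|² = 100
v_rel×d = (10)·(3) − (0)·(-20) = 30
since m = R²·100 − 30²:  R² = (900 + 2700) / 100 = 36
R = √36 = 6  ⇒  r_B = 6 − 4 = 2

rB=2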